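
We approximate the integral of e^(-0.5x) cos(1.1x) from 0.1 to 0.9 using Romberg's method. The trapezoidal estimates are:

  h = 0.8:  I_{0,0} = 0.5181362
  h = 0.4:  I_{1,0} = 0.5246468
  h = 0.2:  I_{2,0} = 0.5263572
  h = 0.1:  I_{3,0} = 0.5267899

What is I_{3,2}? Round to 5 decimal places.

0.52693

Richardson extrapolation on the trapezoidal column (denominator 4−1=3):
I_{2,1} = (4·0.5263572 − 0.5246468) / 3 = 0.5269273
I_{3,1} = (4·0.5267899 − 0.5263572) / 3 = 0.5269341
I_{3,2} = 0.5269341 + (0.5269341 − 0.5269273)/15 = 0.5269346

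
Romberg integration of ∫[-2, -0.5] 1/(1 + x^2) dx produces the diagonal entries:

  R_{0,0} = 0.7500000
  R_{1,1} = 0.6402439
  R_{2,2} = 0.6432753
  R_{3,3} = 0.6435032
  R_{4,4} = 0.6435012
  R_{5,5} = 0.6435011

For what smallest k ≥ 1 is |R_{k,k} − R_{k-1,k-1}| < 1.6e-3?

|R_{1,1} − R_{0,0}| = 0.1097561 ≥ 1.6e-3
|R_{2,2} − R_{1,1}| = 0.0030314 ≥ 1.6e-3
|R_{3,3} − R_{2,2}| = 0.0002279 < 1.6e-3

k = 3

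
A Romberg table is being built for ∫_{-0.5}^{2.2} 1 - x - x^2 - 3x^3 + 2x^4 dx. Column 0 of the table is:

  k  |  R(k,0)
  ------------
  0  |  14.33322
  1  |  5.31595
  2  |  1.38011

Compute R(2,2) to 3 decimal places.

R(1,1) = (4·5.31595 − 14.33322) / 3 = 2.31019
R(2,1) = 1.38011 + (1.38011 − 5.31595)/3 = 0.06816
R(2,2) = 0.06816 + (0.06816 − 2.31019)/15 = -0.08131

-0.081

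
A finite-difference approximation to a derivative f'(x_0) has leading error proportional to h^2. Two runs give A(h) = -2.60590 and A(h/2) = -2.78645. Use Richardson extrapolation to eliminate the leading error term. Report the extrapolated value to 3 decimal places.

Extrapolated value = (4·A(h/2) − A(h)) / (4 − 1)
= (4·(-2.78645) − (-2.60590)) / 3
= -8.53990 / 3 = -2.84663

-2.847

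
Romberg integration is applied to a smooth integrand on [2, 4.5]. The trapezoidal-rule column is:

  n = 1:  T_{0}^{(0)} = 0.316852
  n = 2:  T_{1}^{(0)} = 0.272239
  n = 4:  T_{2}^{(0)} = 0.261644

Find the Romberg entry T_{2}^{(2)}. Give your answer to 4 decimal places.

0.2582

Richardson extrapolation on the trapezoidal column (denominator 4−1=3):
T_{1}^{(1)} = 0.272239 + (0.272239 − 0.316852)/3 = 0.257368
T_{2}^{(1)} = 0.261644 + (0.261644 − 0.272239)/3 = 0.258112
T_{2}^{(2)} = (16·0.258112 − 0.257368) / 15 = 0.258162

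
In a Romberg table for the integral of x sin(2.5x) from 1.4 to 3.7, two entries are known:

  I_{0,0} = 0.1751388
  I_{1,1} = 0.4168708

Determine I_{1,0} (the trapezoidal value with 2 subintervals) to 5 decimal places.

From I_{1,1} = (4·I_{1,0} − I_{0,0})/3, solve for I_{1,0}:
4·I_{1,0} = 3·0.4168708 + 0.1751388 = 1.4257512
I_{1,0} = 0.3564378

0.35644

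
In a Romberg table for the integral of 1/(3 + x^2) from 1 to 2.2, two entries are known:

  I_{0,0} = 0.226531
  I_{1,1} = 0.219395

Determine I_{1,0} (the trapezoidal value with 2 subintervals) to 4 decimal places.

0.2212

From I_{1,1} = (4·I_{1,0} − I_{0,0})/3, solve for I_{1,0}:
4·I_{1,0} = 3·0.219395 + 0.226531 = 0.884716
I_{1,0} = 0.221179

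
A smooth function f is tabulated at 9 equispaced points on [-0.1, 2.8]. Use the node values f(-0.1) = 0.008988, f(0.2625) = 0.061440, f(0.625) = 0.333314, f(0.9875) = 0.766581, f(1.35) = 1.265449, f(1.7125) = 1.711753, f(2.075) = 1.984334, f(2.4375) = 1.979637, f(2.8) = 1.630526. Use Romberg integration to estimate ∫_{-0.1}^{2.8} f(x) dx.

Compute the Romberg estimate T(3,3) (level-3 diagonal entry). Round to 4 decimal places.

T(0,0) (trapezoid, 1 panel, h=2.9000): 2.377295
T(1,0) (trapezoid, 2 panels, h=1.4500): 3.023549
T(2,0) (trapezoid, 4 panels, h=0.7250): 3.192069
T(3,0) (trapezoid, 8 panels, h=0.3625): 3.234321
T(1,1) = 3.023549 + (3.023549 − 2.377295)/3 = 3.238967
T(2,1) = 3.192069 + (3.192069 − 3.023549)/3 = 3.248242
T(3,1) = 3.234321 + (3.234321 − 3.192069)/3 = 3.248405
T(2,2) = 3.248242 + (3.248242 − 3.238967)/15 = 3.248860
T(3,2) = 3.248405 + (3.248405 − 3.248242)/15 = 3.248416
T(3,3) = 3.248416 + (3.248416 − 3.248860)/63 = 3.248409

3.2484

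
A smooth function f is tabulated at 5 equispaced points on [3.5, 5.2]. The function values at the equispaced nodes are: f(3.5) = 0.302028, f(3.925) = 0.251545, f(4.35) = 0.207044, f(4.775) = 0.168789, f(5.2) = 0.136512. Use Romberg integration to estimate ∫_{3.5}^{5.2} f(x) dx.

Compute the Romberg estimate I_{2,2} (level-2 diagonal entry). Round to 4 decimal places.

0.3590

I_{0,0} (trapezoid, 1 panel, h=1.7000): 0.372759
I_{1,0} (trapezoid, 2 panels, h=0.8500): 0.362367
I_{2,0} (trapezoid, 4 panels, h=0.4250): 0.359825
I_{1,1} = 0.362367 + (0.362367 − 0.372759)/3 = 0.358903
I_{2,1} = 0.359825 + (0.359825 − 0.362367)/3 = 0.358978
I_{2,2} = 0.358978 + (0.358978 − 0.358903)/15 = 0.358983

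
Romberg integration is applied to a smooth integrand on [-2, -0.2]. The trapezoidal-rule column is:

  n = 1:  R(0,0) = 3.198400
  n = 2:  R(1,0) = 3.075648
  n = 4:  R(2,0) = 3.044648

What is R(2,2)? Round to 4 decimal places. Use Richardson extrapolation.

Richardson extrapolation on the trapezoidal column (denominator 4−1=3):
R(1,1) = (4·3.075648 − 3.198400) / 3 = 3.034731
R(2,1) = 3.044648 + (3.044648 − 3.075648)/3 = 3.034315
R(2,2) = (16·3.034315 − 3.034731) / 15 = 3.034287

3.0343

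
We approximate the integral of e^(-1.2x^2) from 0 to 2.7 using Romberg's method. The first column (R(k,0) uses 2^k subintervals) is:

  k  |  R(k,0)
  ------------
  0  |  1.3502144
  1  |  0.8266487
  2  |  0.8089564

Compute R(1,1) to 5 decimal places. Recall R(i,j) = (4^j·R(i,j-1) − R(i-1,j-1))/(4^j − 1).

Richardson extrapolation on the trapezoidal column (denominator 4−1=3):
R(1,1) = 0.8266487 + (0.8266487 − 1.3502144)/3 = 0.6521268

0.65213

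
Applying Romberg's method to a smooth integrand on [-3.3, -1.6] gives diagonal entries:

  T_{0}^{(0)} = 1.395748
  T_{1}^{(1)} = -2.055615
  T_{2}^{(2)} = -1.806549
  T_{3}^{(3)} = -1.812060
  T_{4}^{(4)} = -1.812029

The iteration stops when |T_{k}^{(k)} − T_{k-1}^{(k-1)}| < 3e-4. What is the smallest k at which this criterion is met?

|T_{1}^{(1)} − T_{0}^{(0)}| = 3.451363 ≥ 3e-4
|T_{2}^{(2)} − T_{1}^{(1)}| = 0.249066 ≥ 3e-4
|T_{3}^{(3)} − T_{2}^{(2)}| = 0.005511 ≥ 3e-4
|T_{4}^{(4)} − T_{3}^{(3)}| = 0.000031 < 3e-4

k = 4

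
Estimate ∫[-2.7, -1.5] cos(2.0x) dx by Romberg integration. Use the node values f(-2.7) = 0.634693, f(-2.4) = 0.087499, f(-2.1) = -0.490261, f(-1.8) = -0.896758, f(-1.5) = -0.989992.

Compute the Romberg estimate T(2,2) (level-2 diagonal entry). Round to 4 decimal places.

-0.4569

T(0,0) (trapezoid, 1 panel, h=1.2000): -0.213179
T(1,0) (trapezoid, 2 panels, h=0.6000): -0.400746
T(2,0) (trapezoid, 4 panels, h=0.3000): -0.443151
T(1,1) = -0.400746 + (-0.400746 − (-0.213179))/3 = -0.463268
T(2,1) = -0.443151 + (-0.443151 − (-0.400746))/3 = -0.457286
T(2,2) = -0.457286 + (-0.457286 − (-0.463268))/15 = -0.456887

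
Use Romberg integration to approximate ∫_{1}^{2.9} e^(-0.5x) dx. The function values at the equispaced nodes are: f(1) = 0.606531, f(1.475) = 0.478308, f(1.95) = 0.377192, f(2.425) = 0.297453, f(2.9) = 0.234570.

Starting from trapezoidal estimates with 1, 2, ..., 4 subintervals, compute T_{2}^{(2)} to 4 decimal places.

T_{0}^{(0)} (trapezoid, 1 panel, h=1.9000): 0.799046
T_{1}^{(0)} (trapezoid, 2 panels, h=0.9500): 0.757855
T_{2}^{(0)} (trapezoid, 4 panels, h=0.4750): 0.747414
T_{1}^{(1)} = 0.757855 + (0.757855 − 0.799046)/3 = 0.744125
T_{2}^{(1)} = 0.747414 + (0.747414 − 0.757855)/3 = 0.743934
T_{2}^{(2)} = 0.743934 + (0.743934 − 0.744125)/15 = 0.743921

0.7439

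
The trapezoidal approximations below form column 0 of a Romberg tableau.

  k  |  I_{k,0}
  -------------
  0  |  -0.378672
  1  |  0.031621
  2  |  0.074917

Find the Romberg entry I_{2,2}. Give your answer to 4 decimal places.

Richardson extrapolation on the trapezoidal column (denominator 4−1=3):
I_{1,1} = (4·0.031621 − (-0.378672)) / 3 = 0.168385
I_{2,1} = (4·0.074917 − 0.031621) / 3 = 0.089349
I_{2,2} = 0.089349 + (0.089349 − 0.168385)/15 = 0.084080

0.0841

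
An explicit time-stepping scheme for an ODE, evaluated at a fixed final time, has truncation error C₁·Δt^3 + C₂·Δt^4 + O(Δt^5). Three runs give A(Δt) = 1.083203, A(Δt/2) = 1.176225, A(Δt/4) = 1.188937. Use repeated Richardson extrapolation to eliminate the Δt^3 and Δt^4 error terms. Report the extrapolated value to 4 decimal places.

First eliminate the Δt^3 term (factor 2^3 = 8):
  B₁ = (8·1.176225 − 1.083203)/7 = 1.189514
  B₂ = (8·1.188937 − 1.176225)/7 = 1.190753
Then eliminate the Δt^4 term (factor 2^4 = 16):
  (16·1.190753 − 1.189514)/15 = 1.190836

1.1908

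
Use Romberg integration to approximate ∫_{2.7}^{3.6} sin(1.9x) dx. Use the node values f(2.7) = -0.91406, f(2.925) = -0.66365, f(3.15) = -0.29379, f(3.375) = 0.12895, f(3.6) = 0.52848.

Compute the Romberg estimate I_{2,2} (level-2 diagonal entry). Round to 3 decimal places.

I_{0,0} (trapezoid, 1 panel, h=0.9000): -0.17351
I_{1,0} (trapezoid, 2 panels, h=0.4500): -0.21896
I_{2,0} (trapezoid, 4 panels, h=0.2250): -0.22979
I_{1,1} = -0.21896 + (-0.21896 − (-0.17351))/3 = -0.23411
I_{2,1} = -0.22979 + (-0.22979 − (-0.21896))/3 = -0.23340
I_{2,2} = -0.23340 + (-0.23340 − (-0.23411))/15 = -0.23335

-0.233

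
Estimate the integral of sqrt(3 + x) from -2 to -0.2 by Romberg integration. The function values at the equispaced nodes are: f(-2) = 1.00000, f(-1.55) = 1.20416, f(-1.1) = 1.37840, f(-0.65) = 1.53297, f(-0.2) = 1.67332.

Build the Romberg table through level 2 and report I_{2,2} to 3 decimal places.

I_{0,0} (trapezoid, 1 panel, h=1.8000): 2.40599
I_{1,0} (trapezoid, 2 panels, h=0.9000): 2.44355
I_{2,0} (trapezoid, 4 panels, h=0.4500): 2.45349
I_{1,1} = 2.44355 + (2.44355 − 2.40599)/3 = 2.45607
I_{2,1} = 2.45349 + (2.45349 − 2.44355)/3 = 2.45680
I_{2,2} = 2.45680 + (2.45680 − 2.45607)/15 = 2.45685

2.457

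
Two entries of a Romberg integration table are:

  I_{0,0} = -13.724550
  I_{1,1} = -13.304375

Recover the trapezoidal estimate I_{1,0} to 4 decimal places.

From I_{1,1} = (4·I_{1,0} − I_{0,0})/3, solve for I_{1,0}:
4·I_{1,0} = 3·(-13.304375) + (-13.724550) = -53.637675
I_{1,0} = -13.409419

-13.4094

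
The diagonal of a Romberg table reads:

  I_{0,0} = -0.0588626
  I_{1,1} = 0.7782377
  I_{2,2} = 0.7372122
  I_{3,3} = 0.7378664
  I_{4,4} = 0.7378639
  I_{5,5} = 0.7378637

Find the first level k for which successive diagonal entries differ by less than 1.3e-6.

k = 5

|I_{1,1} − I_{0,0}| = 0.8371003 ≥ 1.3e-6
|I_{2,2} − I_{1,1}| = 0.0410255 ≥ 1.3e-6
|I_{3,3} − I_{2,2}| = 0.0006542 ≥ 1.3e-6
|I_{4,4} − I_{3,3}| = 0.0000025 ≥ 1.3e-6
|I_{5,5} − I_{4,4}| = 0.0000002 < 1.3e-6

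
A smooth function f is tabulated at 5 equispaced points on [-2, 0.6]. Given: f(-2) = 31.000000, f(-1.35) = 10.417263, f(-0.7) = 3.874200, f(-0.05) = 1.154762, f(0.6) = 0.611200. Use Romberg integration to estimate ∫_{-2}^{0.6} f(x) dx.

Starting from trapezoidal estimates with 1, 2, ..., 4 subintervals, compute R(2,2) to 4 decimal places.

18.4332

R(0,0) (trapezoid, 1 panel, h=2.6000): 41.094560
R(1,0) (trapezoid, 2 panels, h=1.3000): 25.583740
R(2,0) (trapezoid, 4 panels, h=0.6500): 20.313686
R(1,1) = 25.583740 + (25.583740 − 41.094560)/3 = 20.413467
R(2,1) = 20.313686 + (20.313686 − 25.583740)/3 = 18.557001
R(2,2) = 18.557001 + (18.557001 − 20.413467)/15 = 18.433237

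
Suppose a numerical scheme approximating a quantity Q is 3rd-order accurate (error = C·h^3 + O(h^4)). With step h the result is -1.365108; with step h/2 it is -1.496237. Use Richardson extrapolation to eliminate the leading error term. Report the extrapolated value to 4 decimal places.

-1.5150

Extrapolated value = (8·A(h/2) − A(h)) / (8 − 1)
= (8·(-1.496237) − (-1.365108)) / 7
= -10.604788 / 7 = -1.514970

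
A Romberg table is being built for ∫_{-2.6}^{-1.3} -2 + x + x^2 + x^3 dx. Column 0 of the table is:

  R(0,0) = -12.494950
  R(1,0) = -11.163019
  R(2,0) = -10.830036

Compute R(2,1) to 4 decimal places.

Richardson extrapolation on the trapezoidal column (denominator 4−1=3):
R(2,1) = -10.830036 + (-10.830036 − (-11.163019))/3 = -10.719042

-10.7190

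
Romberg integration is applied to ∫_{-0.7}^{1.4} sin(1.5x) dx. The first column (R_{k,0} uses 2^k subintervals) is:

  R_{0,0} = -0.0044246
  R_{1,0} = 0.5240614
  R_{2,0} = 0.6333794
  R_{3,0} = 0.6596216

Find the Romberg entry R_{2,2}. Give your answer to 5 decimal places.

Richardson extrapolation on the trapezoidal column (denominator 4−1=3):
R_{1,1} = (4·0.5240614 − (-0.0044246)) / 3 = 0.7002234
R_{2,1} = 0.6333794 + (0.6333794 − 0.5240614)/3 = 0.6698187
R_{2,2} = (16·0.6698187 − 0.7002234) / 15 = 0.6677917

0.66779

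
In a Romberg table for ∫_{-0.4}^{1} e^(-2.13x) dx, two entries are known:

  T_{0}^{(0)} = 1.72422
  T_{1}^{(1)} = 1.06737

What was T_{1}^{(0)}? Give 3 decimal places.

1.232

From T_{1}^{(1)} = (4·T_{1}^{(0)} − T_{0}^{(0)})/3, solve for T_{1}^{(0)}:
4·T_{1}^{(0)} = 3·1.06737 + 1.72422 = 4.92633
T_{1}^{(0)} = 1.23158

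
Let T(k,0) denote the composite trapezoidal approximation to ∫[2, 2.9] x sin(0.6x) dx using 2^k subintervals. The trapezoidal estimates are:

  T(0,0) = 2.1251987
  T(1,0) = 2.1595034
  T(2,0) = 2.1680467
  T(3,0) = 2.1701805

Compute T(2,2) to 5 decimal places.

Richardson extrapolation on the trapezoidal column (denominator 4−1=3):
T(1,1) = (4·2.1595034 − 2.1251987) / 3 = 2.1709383
T(2,1) = 2.1680467 + (2.1680467 − 2.1595034)/3 = 2.1708945
T(2,2) = (16·2.1708945 − 2.1709383) / 15 = 2.1708916
(Column j=1 coincides with Simpson's rule on the same nodes.)

2.17089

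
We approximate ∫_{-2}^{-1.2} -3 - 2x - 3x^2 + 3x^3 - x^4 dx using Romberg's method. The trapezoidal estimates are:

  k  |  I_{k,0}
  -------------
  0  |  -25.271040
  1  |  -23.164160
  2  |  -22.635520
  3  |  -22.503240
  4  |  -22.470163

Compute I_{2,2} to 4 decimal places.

-22.4591

Richardson extrapolation on the trapezoidal column (denominator 4−1=3):
I_{1,1} = -23.164160 + (-23.164160 − (-25.271040))/3 = -22.461867
I_{2,1} = (4·(-22.635520) − (-23.164160)) / 3 = -22.459307
I_{2,2} = -22.459307 + (-22.459307 − (-22.461867))/15 = -22.459136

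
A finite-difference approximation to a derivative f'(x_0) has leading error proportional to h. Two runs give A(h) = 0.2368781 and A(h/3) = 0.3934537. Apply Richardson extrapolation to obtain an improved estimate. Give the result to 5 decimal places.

Extrapolated value = (3·A(h/3) − A(h)) / (3 − 1)
= (3·0.3934537 − 0.2368781) / 2
= 0.9434830 / 2 = 0.4717415

0.47174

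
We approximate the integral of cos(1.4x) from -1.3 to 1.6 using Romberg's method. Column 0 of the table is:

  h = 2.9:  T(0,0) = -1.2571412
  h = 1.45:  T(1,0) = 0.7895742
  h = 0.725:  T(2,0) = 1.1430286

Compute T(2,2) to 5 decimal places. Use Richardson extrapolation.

1.24678

T(1,1) = 0.7895742 + (0.7895742 − (-1.2571412))/3 = 1.4718127
T(2,1) = (4·1.1430286 − 0.7895742) / 3 = 1.2608467
T(2,2) = (16·1.2608467 − 1.4718127) / 15 = 1.2467823
(Column j=1 coincides with Simpson's rule on the same nodes.)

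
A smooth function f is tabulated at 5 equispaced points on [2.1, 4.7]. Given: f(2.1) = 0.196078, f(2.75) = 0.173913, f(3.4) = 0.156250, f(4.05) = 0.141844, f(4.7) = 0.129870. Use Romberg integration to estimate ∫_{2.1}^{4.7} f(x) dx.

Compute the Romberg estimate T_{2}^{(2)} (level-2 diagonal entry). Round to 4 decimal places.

0.4120

T_{0}^{(0)} (trapezoid, 1 panel, h=2.6000): 0.423732
T_{1}^{(0)} (trapezoid, 2 panels, h=1.3000): 0.414991
T_{2}^{(0)} (trapezoid, 4 panels, h=0.6500): 0.412738
T_{1}^{(1)} = 0.414991 + (0.414991 − 0.423732)/3 = 0.412077
T_{2}^{(1)} = 0.412738 + (0.412738 − 0.414991)/3 = 0.411987
T_{2}^{(2)} = 0.411987 + (0.411987 − 0.412077)/15 = 0.411981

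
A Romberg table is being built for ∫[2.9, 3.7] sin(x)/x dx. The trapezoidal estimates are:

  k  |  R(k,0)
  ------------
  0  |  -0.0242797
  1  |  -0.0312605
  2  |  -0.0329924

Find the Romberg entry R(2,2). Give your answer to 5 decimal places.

-0.03357

R(1,1) = (4·(-0.0312605) − (-0.0242797)) / 3 = -0.0335874
R(2,1) = -0.0329924 + (-0.0329924 − (-0.0312605))/3 = -0.0335697
R(2,2) = (16·(-0.0335697) − (-0.0335874)) / 15 = -0.0335685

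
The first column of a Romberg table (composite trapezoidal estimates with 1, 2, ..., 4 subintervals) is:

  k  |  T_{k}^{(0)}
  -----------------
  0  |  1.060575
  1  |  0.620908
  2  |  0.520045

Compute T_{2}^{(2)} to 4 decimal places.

0.4872

T_{1}^{(1)} = 0.620908 + (0.620908 − 1.060575)/3 = 0.474352
T_{2}^{(1)} = (4·0.520045 − 0.620908) / 3 = 0.486424
T_{2}^{(2)} = 0.486424 + (0.486424 − 0.474352)/15 = 0.487229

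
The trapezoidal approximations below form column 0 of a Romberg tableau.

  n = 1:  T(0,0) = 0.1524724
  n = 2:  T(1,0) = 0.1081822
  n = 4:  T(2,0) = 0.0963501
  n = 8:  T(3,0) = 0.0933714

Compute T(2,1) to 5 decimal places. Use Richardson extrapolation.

0.09241

T(2,1) = 0.0963501 + (0.0963501 − 0.1081822)/3 = 0.0924061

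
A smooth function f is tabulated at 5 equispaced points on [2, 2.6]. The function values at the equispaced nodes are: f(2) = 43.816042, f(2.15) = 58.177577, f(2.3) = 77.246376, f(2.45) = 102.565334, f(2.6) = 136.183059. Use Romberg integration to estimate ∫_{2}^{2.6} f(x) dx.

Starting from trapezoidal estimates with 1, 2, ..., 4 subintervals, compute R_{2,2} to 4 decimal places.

48.8715

R_{0,0} (trapezoid, 1 panel, h=0.6000): 53.999730
R_{1,0} (trapezoid, 2 panels, h=0.3000): 50.173778
R_{2,0} (trapezoid, 4 panels, h=0.1500): 49.198326
R_{1,1} = 50.173778 + (50.173778 − 53.999730)/3 = 48.898461
R_{2,1} = 49.198326 + (49.198326 − 50.173778)/3 = 48.873175
R_{2,2} = 48.873175 + (48.873175 − 48.898461)/15 = 48.871489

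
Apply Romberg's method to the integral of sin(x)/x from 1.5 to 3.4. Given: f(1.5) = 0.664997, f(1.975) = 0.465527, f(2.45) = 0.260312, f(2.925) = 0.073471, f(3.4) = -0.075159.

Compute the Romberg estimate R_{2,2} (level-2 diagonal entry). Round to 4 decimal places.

R_{0,0} (trapezoid, 1 panel, h=1.9000): 0.560346
R_{1,0} (trapezoid, 2 panels, h=0.9500): 0.527469
R_{2,0} (trapezoid, 4 panels, h=0.4750): 0.519759
R_{1,1} = 0.527469 + (0.527469 − 0.560346)/3 = 0.516510
R_{2,1} = 0.519759 + (0.519759 − 0.527469)/3 = 0.517189
R_{2,2} = 0.517189 + (0.517189 − 0.516510)/15 = 0.517234

0.5172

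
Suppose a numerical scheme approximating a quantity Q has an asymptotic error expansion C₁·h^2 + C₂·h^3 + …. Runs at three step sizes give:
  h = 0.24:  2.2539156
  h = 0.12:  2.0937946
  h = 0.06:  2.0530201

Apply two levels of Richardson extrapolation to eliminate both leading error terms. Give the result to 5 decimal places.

2.03929

First eliminate the h^2 term (factor 2^2 = 4):
  B₁ = (4·2.0937946 − 2.2539156)/3 = 2.0404209
  B₂ = (4·2.0530201 − 2.0937946)/3 = 2.0394286
Then eliminate the h^3 term (factor 2^3 = 8):
  (8·2.0394286 − 2.0404209)/7 = 2.0392868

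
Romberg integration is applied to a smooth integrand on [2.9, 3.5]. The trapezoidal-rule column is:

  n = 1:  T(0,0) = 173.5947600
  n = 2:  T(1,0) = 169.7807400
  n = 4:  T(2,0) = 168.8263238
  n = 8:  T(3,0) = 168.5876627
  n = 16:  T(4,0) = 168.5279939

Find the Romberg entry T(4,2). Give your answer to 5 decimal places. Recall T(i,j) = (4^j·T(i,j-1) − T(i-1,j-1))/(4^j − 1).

Richardson extrapolation on the trapezoidal column (denominator 4−1=3):
T(3,1) = (4·168.5876627 − 168.8263238) / 3 = 168.5081090
T(4,1) = (4·168.5279939 − 168.5876627) / 3 = 168.5081043
T(4,2) = (16·168.5081043 − 168.5081090) / 15 = 168.5081040

168.50810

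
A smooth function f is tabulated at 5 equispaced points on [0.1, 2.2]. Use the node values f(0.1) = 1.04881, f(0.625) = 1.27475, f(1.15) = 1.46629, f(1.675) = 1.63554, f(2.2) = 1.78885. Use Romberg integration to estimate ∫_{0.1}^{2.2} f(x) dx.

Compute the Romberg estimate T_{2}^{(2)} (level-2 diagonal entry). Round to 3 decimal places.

3.047

T_{0}^{(0)} (trapezoid, 1 panel, h=2.1000): 2.97954
T_{1}^{(0)} (trapezoid, 2 panels, h=1.0500): 3.02938
T_{2}^{(0)} (trapezoid, 4 panels, h=0.5250): 3.04259
T_{1}^{(1)} = 3.02938 + (3.02938 − 2.97954)/3 = 3.04599
T_{2}^{(1)} = 3.04259 + (3.04259 − 3.02938)/3 = 3.04699
T_{2}^{(2)} = 3.04699 + (3.04699 − 3.04599)/15 = 3.04706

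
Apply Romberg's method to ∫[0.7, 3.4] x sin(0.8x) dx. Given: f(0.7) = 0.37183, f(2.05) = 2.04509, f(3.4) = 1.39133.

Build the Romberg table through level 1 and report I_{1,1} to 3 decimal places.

4.475

I_{0,0} (trapezoid, 1 panel, h=2.7000): 2.38027
I_{1,0} (trapezoid, 2 panels, h=1.3500): 3.95100
I_{1,1} = 3.95100 + (3.95100 − 2.38027)/3 = 4.47458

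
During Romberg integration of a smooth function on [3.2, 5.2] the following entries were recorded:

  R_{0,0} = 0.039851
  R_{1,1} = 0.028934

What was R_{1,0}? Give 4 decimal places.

From R_{1,1} = (4·R_{1,0} − R_{0,0})/3, solve for R_{1,0}:
4·R_{1,0} = 3·0.028934 + 0.039851 = 0.126653
R_{1,0} = 0.031663

0.0317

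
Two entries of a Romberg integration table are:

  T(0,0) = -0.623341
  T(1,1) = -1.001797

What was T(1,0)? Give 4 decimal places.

-0.9072

From T(1,1) = (4·T(1,0) − T(0,0))/3, solve for T(1,0):
4·T(1,0) = 3·(-1.001797) + (-0.623341) = -3.628732
T(1,0) = -0.907183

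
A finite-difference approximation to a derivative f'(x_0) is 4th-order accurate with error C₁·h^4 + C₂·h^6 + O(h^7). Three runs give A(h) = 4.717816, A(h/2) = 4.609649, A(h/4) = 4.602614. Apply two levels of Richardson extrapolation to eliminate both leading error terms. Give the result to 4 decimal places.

First eliminate the h^4 term (factor 2^4 = 16):
  B₁ = (16·4.609649 − 4.717816)/15 = 4.602438
  B₂ = (16·4.602614 − 4.609649)/15 = 4.602145
Then eliminate the h^6 term (factor 2^6 = 64):
  (64·4.602145 − 4.602438)/63 = 4.602140

4.6021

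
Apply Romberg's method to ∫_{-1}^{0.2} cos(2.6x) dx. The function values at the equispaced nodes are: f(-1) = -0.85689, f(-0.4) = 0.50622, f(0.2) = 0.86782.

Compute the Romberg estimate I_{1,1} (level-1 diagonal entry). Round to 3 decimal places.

0.407

I_{0,0} (trapezoid, 1 panel, h=1.2000): 0.00656
I_{1,0} (trapezoid, 2 panels, h=0.6000): 0.30701
I_{1,1} = 0.30701 + (0.30701 − 0.00656)/3 = 0.40716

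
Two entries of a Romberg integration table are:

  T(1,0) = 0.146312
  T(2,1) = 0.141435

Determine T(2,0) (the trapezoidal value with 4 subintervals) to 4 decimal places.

0.1427

From T(2,1) = (4·T(2,0) − T(1,0))/3, solve for T(2,0):
4·T(2,0) = 3·0.141435 + 0.146312 = 0.570617
T(2,0) = 0.142654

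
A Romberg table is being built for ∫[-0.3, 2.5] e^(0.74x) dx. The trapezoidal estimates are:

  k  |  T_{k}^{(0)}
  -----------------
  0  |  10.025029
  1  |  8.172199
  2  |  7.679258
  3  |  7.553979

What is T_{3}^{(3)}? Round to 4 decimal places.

T_{1}^{(1)} = 8.172199 + (8.172199 − 10.025029)/3 = 7.554589
T_{2}^{(1)} = (4·7.679258 − 8.172199) / 3 = 7.514944
T_{3}^{(1)} = (4·7.553979 − 7.679258) / 3 = 7.512219
T_{2}^{(2)} = (16·7.514944 − 7.554589) / 15 = 7.512301
T_{3}^{(2)} = 7.512219 + (7.512219 − 7.514944)/15 = 7.512037
T_{3}^{(3)} = 7.512037 + (7.512037 − 7.512301)/63 = 7.512033

7.5120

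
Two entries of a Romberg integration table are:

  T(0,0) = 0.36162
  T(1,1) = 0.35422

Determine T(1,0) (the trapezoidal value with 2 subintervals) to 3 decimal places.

0.356

From T(1,1) = (4·T(1,0) − T(0,0))/3, solve for T(1,0):
4·T(1,0) = 3·0.35422 + 0.36162 = 1.42428
T(1,0) = 0.35607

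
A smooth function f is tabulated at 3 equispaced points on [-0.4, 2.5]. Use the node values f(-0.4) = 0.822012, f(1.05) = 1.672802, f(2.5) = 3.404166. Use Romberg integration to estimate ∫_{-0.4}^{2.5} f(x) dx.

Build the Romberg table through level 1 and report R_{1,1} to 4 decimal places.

R_{0,0} (trapezoid, 1 panel, h=2.9000): 6.127958
R_{1,0} (trapezoid, 2 panels, h=1.4500): 5.489542
R_{1,1} = 5.489542 + (5.489542 − 6.127958)/3 = 5.276737

5.2767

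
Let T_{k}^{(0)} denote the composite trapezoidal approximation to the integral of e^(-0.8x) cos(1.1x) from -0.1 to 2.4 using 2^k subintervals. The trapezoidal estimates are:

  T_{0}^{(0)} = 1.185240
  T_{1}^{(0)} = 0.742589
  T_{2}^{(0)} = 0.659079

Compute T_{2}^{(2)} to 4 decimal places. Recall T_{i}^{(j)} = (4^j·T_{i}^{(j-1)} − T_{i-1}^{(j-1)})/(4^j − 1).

T_{1}^{(1)} = (4·0.742589 − 1.185240) / 3 = 0.595039
T_{2}^{(1)} = (4·0.659079 − 0.742589) / 3 = 0.631242
T_{2}^{(2)} = 0.631242 + (0.631242 − 0.595039)/15 = 0.633656

0.6337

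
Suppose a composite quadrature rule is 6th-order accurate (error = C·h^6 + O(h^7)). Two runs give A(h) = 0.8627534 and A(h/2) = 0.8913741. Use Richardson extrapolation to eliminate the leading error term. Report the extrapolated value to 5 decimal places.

Extrapolated value = (64·A(h/2) − A(h)) / (64 − 1)
= (64·0.8913741 − 0.8627534) / 63
= 56.1851890 / 63 = 0.8918284

0.89183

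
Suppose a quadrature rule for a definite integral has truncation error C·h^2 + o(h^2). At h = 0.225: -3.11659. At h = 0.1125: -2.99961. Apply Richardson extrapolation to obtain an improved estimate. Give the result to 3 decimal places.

Extrapolated value = (4·A(h/2) − A(h)) / (4 − 1)
= (4·(-2.99961) − (-3.11659)) / 3
= -8.88185 / 3 = -2.96062

-2.961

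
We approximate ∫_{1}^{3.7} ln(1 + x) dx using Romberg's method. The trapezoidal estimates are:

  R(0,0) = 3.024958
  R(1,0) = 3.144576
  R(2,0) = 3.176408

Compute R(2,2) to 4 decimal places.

3.1872

R(1,1) = 3.144576 + (3.144576 − 3.024958)/3 = 3.184449
R(2,1) = 3.176408 + (3.176408 − 3.144576)/3 = 3.187019
R(2,2) = (16·3.187019 − 3.184449) / 15 = 3.187190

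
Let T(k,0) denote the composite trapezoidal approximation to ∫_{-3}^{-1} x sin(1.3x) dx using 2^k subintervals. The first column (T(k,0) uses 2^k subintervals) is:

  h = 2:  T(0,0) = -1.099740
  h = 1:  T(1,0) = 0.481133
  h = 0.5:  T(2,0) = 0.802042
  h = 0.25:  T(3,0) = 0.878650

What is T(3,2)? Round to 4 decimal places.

Richardson extrapolation on the trapezoidal column (denominator 4−1=3):
T(2,1) = (4·0.802042 − 0.481133) / 3 = 0.909012
T(3,1) = (4·0.878650 − 0.802042) / 3 = 0.904186
T(3,2) = (16·0.904186 − 0.909012) / 15 = 0.903864

0.9039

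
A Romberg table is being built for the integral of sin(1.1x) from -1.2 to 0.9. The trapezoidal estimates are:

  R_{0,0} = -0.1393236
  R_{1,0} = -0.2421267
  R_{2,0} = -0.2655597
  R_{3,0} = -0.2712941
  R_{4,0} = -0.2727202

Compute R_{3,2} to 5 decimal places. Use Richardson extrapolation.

-0.27319

Richardson extrapolation on the trapezoidal column (denominator 4−1=3):
R_{2,1} = (4·(-0.2655597) − (-0.2421267)) / 3 = -0.2733707
R_{3,1} = -0.2712941 + (-0.2712941 − (-0.2655597))/3 = -0.2732056
R_{3,2} = (16·(-0.2732056) − (-0.2733707)) / 15 = -0.2731946
(Column j=1 coincides with Simpson's rule on the same nodes.)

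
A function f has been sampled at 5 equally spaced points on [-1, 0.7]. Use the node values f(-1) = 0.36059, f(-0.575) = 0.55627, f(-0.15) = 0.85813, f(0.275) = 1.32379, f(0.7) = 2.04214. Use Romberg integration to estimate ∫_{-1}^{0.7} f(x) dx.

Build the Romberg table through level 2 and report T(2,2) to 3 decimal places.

1.649

T(0,0) (trapezoid, 1 panel, h=1.7000): 2.04232
T(1,0) (trapezoid, 2 panels, h=0.8500): 1.75057
T(2,0) (trapezoid, 4 panels, h=0.4250): 1.67431
T(1,1) = 1.75057 + (1.75057 − 2.04232)/3 = 1.65332
T(2,1) = 1.67431 + (1.67431 − 1.75057)/3 = 1.64889
T(2,2) = 1.64889 + (1.64889 − 1.65332)/15 = 1.64859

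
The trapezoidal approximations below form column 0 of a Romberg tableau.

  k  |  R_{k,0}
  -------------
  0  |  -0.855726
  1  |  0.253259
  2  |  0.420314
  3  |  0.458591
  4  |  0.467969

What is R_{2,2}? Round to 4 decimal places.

0.4662

Richardson extrapolation on the trapezoidal column (denominator 4−1=3):
R_{1,1} = 0.253259 + (0.253259 − (-0.855726))/3 = 0.622921
R_{2,1} = 0.420314 + (0.420314 − 0.253259)/3 = 0.475999
R_{2,2} = 0.475999 + (0.475999 − 0.622921)/15 = 0.466204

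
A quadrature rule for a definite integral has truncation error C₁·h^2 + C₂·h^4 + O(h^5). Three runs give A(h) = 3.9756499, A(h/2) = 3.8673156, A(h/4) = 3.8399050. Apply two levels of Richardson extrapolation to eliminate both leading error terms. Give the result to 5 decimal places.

3.83074

First eliminate the h^2 term (factor 2^2 = 4):
  B₁ = (4·3.8673156 − 3.9756499)/3 = 3.8312042
  B₂ = (4·3.8399050 − 3.8673156)/3 = 3.8307681
Then eliminate the h^4 term (factor 2^4 = 16):
  (16·3.8307681 − 3.8312042)/15 = 3.8307390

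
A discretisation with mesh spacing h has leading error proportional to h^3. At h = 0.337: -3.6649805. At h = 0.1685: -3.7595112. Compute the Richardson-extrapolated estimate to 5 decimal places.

-3.77302

The leading error scales as h^3; refining by a factor of 2 reduces it by 2^3 = 8.
Extrapolated value = (8·A(h/2) − A(h)) / (8 − 1)
= (8·(-3.7595112) − (-3.6649805)) / 7
= -26.4111091 / 7 = -3.7730156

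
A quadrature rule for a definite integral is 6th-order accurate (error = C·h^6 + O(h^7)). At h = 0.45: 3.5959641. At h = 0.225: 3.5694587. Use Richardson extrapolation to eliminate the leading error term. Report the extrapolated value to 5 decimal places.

3.56904

The leading error scales as h^6; refining by a factor of 2 reduces it by 2^6 = 64.
Extrapolated value = (64·A(h/2) − A(h)) / (64 − 1)
= (64·3.5694587 − 3.5959641) / 63
= 224.8493927 / 63 = 3.5690380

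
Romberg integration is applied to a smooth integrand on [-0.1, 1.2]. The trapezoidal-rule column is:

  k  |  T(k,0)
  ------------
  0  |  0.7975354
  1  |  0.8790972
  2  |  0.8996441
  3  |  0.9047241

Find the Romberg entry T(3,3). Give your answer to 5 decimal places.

0.90641

Richardson extrapolation on the trapezoidal column (denominator 4−1=3):
T(1,1) = 0.8790972 + (0.8790972 − 0.7975354)/3 = 0.9062845
T(2,1) = (4·0.8996441 − 0.8790972) / 3 = 0.9064931
T(3,1) = 0.9047241 + (0.9047241 − 0.8996441)/3 = 0.9064174
T(2,2) = 0.9064931 + (0.9064931 − 0.9062845)/15 = 0.9065070
T(3,2) = 0.9064174 + (0.9064174 − 0.9064931)/15 = 0.9064124
T(3,3) = 0.9064124 + (0.9064124 − 0.9065070)/63 = 0.9064109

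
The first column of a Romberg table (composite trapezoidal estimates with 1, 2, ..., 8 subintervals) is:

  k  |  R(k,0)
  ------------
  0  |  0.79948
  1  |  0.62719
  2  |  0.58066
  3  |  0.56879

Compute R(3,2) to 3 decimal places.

Richardson extrapolation on the trapezoidal column (denominator 4−1=3):
R(2,1) = (4·0.58066 − 0.62719) / 3 = 0.56515
R(3,1) = 0.56879 + (0.56879 − 0.58066)/3 = 0.56483
R(3,2) = (16·0.56483 − 0.56515) / 15 = 0.56481

0.565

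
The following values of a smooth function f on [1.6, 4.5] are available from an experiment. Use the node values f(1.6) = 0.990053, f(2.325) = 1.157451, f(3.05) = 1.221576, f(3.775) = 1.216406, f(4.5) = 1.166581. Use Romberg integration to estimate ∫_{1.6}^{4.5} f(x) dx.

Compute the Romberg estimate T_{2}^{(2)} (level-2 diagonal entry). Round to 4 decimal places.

3.4065

T_{0}^{(0)} (trapezoid, 1 panel, h=2.9000): 3.127119
T_{1}^{(0)} (trapezoid, 2 panels, h=1.4500): 3.334845
T_{2}^{(0)} (trapezoid, 4 panels, h=0.7250): 3.388469
T_{1}^{(1)} = 3.334845 + (3.334845 − 3.127119)/3 = 3.404087
T_{2}^{(1)} = 3.388469 + (3.388469 − 3.334845)/3 = 3.406344
T_{2}^{(2)} = 3.406344 + (3.406344 − 3.404087)/15 = 3.406494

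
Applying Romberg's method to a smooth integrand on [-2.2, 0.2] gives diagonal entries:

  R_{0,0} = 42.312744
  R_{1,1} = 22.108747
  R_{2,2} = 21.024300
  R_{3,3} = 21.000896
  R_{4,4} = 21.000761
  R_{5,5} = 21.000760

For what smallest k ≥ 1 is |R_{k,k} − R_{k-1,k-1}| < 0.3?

k = 3

|R_{1,1} − R_{0,0}| = 20.203997 ≥ 0.3
|R_{2,2} − R_{1,1}| = 1.084447 ≥ 0.3
|R_{3,3} − R_{2,2}| = 0.023404 < 0.3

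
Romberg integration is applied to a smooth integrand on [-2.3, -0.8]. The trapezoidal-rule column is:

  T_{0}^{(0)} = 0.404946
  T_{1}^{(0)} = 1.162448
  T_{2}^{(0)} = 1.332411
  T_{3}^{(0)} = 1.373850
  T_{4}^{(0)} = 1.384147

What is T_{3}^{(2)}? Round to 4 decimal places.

Richardson extrapolation on the trapezoidal column (denominator 4−1=3):
T_{2}^{(1)} = (4·1.332411 − 1.162448) / 3 = 1.389065
T_{3}^{(1)} = 1.373850 + (1.373850 − 1.332411)/3 = 1.387663
T_{3}^{(2)} = (16·1.387663 − 1.389065) / 15 = 1.387570
(Column j=1 coincides with Simpson's rule on the same nodes.)

1.3876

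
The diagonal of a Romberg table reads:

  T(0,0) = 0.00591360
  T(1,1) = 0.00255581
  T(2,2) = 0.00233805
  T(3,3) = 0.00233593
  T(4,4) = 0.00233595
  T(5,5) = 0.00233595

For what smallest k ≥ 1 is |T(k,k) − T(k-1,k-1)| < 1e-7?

|T(1,1) − T(0,0)| = 0.00335779 ≥ 1e-7
|T(2,2) − T(1,1)| = 0.00021776 ≥ 1e-7
|T(3,3) − T(2,2)| = 0.00000212 ≥ 1e-7
|T(4,4) − T(3,3)| = 0.00000002 < 1e-7

k = 4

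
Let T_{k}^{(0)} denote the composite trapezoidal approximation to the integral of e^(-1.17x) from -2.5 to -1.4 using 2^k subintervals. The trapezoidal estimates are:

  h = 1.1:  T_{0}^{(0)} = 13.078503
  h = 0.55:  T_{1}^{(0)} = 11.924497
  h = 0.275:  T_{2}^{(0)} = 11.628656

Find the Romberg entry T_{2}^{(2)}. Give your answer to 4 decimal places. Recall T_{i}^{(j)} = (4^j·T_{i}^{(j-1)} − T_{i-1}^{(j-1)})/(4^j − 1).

11.5294

Richardson extrapolation on the trapezoidal column (denominator 4−1=3):
T_{1}^{(1)} = (4·11.924497 − 13.078503) / 3 = 11.539828
T_{2}^{(1)} = 11.628656 + (11.628656 − 11.924497)/3 = 11.530042
T_{2}^{(2)} = 11.530042 + (11.530042 − 11.539828)/15 = 11.529390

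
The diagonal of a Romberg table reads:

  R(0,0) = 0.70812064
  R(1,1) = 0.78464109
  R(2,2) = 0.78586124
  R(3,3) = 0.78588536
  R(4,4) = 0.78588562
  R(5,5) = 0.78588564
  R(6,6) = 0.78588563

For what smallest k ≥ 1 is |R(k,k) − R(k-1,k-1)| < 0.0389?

|R(1,1) − R(0,0)| = 0.07652045 ≥ 0.0389
|R(2,2) − R(1,1)| = 0.00122015 < 0.0389

k = 2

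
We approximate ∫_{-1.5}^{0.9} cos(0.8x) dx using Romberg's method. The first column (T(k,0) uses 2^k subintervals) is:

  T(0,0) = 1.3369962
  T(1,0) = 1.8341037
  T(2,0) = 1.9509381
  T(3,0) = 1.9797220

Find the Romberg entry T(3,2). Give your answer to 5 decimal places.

1.98928

Richardson extrapolation on the trapezoidal column (denominator 4−1=3):
T(2,1) = (4·1.9509381 − 1.8341037) / 3 = 1.9898829
T(3,1) = 1.9797220 + (1.9797220 − 1.9509381)/3 = 1.9893166
T(3,2) = 1.9893166 + (1.9893166 − 1.9898829)/15 = 1.9892788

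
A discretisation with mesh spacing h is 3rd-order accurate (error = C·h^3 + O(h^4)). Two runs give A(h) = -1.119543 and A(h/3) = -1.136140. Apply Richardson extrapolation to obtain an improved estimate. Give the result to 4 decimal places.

-1.1368

Extrapolated value = (27·A(h/3) − A(h)) / (27 − 1)
= (27·(-1.136140) − (-1.119543)) / 26
= -29.556237 / 26 = -1.136778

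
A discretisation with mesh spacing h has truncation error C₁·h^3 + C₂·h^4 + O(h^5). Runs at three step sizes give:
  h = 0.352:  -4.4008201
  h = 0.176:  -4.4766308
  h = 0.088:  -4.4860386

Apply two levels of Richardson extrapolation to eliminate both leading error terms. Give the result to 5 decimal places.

-4.48738

First eliminate the h^3 term (factor 2^3 = 8):
  B₁ = (8·(-4.4766308) − (-4.4008201))/7 = -4.4874609
  B₂ = (8·(-4.4860386) − (-4.4766308))/7 = -4.4873826
Then eliminate the h^4 term (factor 2^4 = 16):
  (16·(-4.4873826) − (-4.4874609))/15 = -4.4873774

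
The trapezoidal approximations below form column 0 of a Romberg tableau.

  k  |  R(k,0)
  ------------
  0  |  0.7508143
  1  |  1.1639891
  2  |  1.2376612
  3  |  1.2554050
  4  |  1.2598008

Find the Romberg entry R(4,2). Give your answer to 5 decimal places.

Richardson extrapolation on the trapezoidal column (denominator 4−1=3):
R(3,1) = (4·1.2554050 − 1.2376612) / 3 = 1.2613196
R(4,1) = 1.2598008 + (1.2598008 − 1.2554050)/3 = 1.2612661
R(4,2) = 1.2612661 + (1.2612661 − 1.2613196)/15 = 1.2612625

1.26126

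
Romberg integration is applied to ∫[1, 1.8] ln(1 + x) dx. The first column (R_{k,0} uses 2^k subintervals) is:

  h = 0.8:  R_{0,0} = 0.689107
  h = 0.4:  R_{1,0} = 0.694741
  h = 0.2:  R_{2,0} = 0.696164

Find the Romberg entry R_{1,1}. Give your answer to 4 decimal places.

R_{1,1} = 0.694741 + (0.694741 − 0.689107)/3 = 0.696619

0.6966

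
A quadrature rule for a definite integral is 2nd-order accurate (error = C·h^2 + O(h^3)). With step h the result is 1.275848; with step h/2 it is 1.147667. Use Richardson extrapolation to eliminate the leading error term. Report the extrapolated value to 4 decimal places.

1.1049

Extrapolated value = (4·A(h/2) − A(h)) / (4 − 1)
= (4·1.147667 − 1.275848) / 3
= 3.314820 / 3 = 1.104940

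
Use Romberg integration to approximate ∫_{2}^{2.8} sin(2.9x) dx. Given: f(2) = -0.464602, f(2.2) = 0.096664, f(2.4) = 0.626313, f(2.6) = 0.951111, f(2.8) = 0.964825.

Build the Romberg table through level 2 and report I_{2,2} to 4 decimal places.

0.3960

I_{0,0} (trapezoid, 1 panel, h=0.8000): 0.200089
I_{1,0} (trapezoid, 2 panels, h=0.4000): 0.350570
I_{2,0} (trapezoid, 4 panels, h=0.2000): 0.384840
I_{1,1} = 0.350570 + (0.350570 − 0.200089)/3 = 0.400730
I_{2,1} = 0.384840 + (0.384840 − 0.350570)/3 = 0.396263
I_{2,2} = 0.396263 + (0.396263 − 0.400730)/15 = 0.395965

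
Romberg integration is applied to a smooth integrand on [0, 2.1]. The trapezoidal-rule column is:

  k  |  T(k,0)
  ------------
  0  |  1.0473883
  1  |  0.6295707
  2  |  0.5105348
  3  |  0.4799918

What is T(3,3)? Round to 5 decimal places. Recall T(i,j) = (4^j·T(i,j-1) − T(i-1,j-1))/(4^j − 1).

0.46974

Richardson extrapolation on the trapezoidal column (denominator 4−1=3):
T(1,1) = 0.6295707 + (0.6295707 − 1.0473883)/3 = 0.4902982
T(2,1) = (4·0.5105348 − 0.6295707) / 3 = 0.4708562
T(3,1) = (4·0.4799918 − 0.5105348) / 3 = 0.4698108
T(2,2) = (16·0.4708562 − 0.4902982) / 15 = 0.4695601
T(3,2) = 0.4698108 + (0.4698108 − 0.4708562)/15 = 0.4697411
T(3,3) = 0.4697411 + (0.4697411 − 0.4695601)/63 = 0.4697440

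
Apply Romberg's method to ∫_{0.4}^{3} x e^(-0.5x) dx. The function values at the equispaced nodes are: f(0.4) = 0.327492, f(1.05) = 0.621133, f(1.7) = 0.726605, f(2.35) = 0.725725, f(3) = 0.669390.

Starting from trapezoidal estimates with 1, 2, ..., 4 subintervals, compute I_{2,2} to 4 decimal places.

1.6986

I_{0,0} (trapezoid, 1 panel, h=2.6000): 1.295947
I_{1,0} (trapezoid, 2 panels, h=1.3000): 1.592560
I_{2,0} (trapezoid, 4 panels, h=0.6500): 1.671738
I_{1,1} = 1.592560 + (1.592560 − 1.295947)/3 = 1.691431
I_{2,1} = 1.671738 + (1.671738 − 1.592560)/3 = 1.698131
I_{2,2} = 1.698131 + (1.698131 − 1.691431)/15 = 1.698578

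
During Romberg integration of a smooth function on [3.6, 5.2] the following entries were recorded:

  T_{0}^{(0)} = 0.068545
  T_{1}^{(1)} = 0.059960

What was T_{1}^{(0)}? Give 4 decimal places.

0.0621

From T_{1}^{(1)} = (4·T_{1}^{(0)} − T_{0}^{(0)})/3, solve for T_{1}^{(0)}:
4·T_{1}^{(0)} = 3·0.059960 + 0.068545 = 0.248425
T_{1}^{(0)} = 0.062106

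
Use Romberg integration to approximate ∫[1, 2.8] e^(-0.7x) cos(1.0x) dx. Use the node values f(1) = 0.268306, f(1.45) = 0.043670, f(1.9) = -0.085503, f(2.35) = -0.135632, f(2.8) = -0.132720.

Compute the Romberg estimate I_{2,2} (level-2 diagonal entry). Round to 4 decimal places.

-0.0604

I_{0,0} (trapezoid, 1 panel, h=1.8000): 0.122027
I_{1,0} (trapezoid, 2 panels, h=0.9000): -0.015939
I_{2,0} (trapezoid, 4 panels, h=0.4500): -0.049352
I_{1,1} = -0.015939 + (-0.015939 − 0.122027)/3 = -0.061928
I_{2,1} = -0.049352 + (-0.049352 − (-0.015939))/3 = -0.060490
I_{2,2} = -0.060490 + (-0.060490 − (-0.061928))/15 = -0.060394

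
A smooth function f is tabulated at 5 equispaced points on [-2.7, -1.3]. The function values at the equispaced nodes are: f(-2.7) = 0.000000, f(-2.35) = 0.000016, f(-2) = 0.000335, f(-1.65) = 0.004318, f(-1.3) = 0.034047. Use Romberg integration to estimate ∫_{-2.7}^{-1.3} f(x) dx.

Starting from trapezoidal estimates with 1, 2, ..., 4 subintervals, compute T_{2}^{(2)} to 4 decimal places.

T_{0}^{(0)} (trapezoid, 1 panel, h=1.4000): 0.023833
T_{1}^{(0)} (trapezoid, 2 panels, h=0.7000): 0.012151
T_{2}^{(0)} (trapezoid, 4 panels, h=0.3500): 0.007592
T_{1}^{(1)} = 0.012151 + (0.012151 − 0.023833)/3 = 0.008257
T_{2}^{(1)} = 0.007592 + (0.007592 − 0.012151)/3 = 0.006072
T_{2}^{(2)} = 0.006072 + (0.006072 − 0.008257)/15 = 0.005926

0.0059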